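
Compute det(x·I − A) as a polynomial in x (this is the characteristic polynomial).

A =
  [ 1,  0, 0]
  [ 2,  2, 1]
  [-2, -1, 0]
x^3 - 3*x^2 + 3*x - 1

Expanding det(x·I − A) (e.g. by cofactor expansion or by noting that A is similar to its Jordan form J, which has the same characteristic polynomial as A) gives
  χ_A(x) = x^3 - 3*x^2 + 3*x - 1
which factors as (x - 1)^3. The eigenvalues (with algebraic multiplicities) are λ = 1 with multiplicity 3.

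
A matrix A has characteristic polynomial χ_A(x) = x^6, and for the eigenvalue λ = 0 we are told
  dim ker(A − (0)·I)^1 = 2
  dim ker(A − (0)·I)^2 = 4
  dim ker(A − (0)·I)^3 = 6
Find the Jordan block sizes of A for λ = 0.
Block sizes for λ = 0: [3, 3]

From the dimensions of kernels of powers, the number of Jordan blocks of size at least j is d_j − d_{j−1} where d_j = dim ker(N^j) (with d_0 = 0). Computing the differences gives [2, 2, 2].
The number of blocks of size exactly k is (#blocks of size ≥ k) − (#blocks of size ≥ k + 1), so the partition is: 2 block(s) of size 3.
In nonincreasing order the block sizes are [3, 3].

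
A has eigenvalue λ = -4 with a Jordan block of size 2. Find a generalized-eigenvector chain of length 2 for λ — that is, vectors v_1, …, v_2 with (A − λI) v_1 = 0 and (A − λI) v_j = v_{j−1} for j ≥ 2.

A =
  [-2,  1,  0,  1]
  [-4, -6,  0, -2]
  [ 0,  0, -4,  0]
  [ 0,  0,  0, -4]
A Jordan chain for λ = -4 of length 2:
v_1 = (2, -4, 0, 0)ᵀ
v_2 = (1, 0, 0, 0)ᵀ

Let N = A − (-4)·I. We want v_2 with N^2 v_2 = 0 but N^1 v_2 ≠ 0; then v_{j-1} := N · v_j for j = 2, …, 2.

Pick v_2 = (1, 0, 0, 0)ᵀ.
Then v_1 = N · v_2 = (2, -4, 0, 0)ᵀ.

Sanity check: (A − (-4)·I) v_1 = (0, 0, 0, 0)ᵀ = 0. ✓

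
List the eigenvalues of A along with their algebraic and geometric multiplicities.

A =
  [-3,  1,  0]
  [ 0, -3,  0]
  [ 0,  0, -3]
λ = -3: alg = 3, geom = 2

Step 1 — factor the characteristic polynomial to read off the algebraic multiplicities:
  χ_A(x) = (x + 3)^3

Step 2 — compute geometric multiplicities via the rank-nullity identity g(λ) = n − rank(A − λI):
  rank(A − (-3)·I) = 1, so dim ker(A − (-3)·I) = n − 1 = 2

Summary:
  λ = -3: algebraic multiplicity = 3, geometric multiplicity = 2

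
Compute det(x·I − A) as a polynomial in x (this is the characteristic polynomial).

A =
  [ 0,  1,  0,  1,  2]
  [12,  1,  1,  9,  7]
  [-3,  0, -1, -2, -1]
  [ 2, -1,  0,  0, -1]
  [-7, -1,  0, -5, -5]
x^5 + 5*x^4 + 10*x^3 + 10*x^2 + 5*x + 1

Expanding det(x·I − A) (e.g. by cofactor expansion or by noting that A is similar to its Jordan form J, which has the same characteristic polynomial as A) gives
  χ_A(x) = x^5 + 5*x^4 + 10*x^3 + 10*x^2 + 5*x + 1
which factors as (x + 1)^5. The eigenvalues (with algebraic multiplicities) are λ = -1 with multiplicity 5.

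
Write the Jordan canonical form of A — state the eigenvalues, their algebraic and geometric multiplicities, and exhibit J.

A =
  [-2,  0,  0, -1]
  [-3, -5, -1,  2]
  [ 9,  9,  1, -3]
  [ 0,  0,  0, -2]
J_2(-2) ⊕ J_2(-2)

The characteristic polynomial is
  det(x·I − A) = x^4 + 8*x^3 + 24*x^2 + 32*x + 16 = (x + 2)^4

Eigenvalues and multiplicities (the geometric multiplicity of λ is n − rank(A − λI), which equals the number of Jordan blocks for λ):
  λ = -2: algebraic multiplicity = 4, geometric multiplicity = 2

Determining the block sizes for each eigenvalue:
  λ = -2: with am = 4 and gm = 2, the partition is not yet determined (e.g. several partitions of 4 into 2 parts exist). Let N = A − (-2)·I. Computing rank(N^1) = 2, rank(N^2) = 0; the number of blocks of size ≥ j is rank(N^{j−1}) − rank(N^j), giving [2, 2]. So we have 2 block(s) of size 2 → block sizes [2, 2]

Assembling the blocks gives a Jordan form
J =
  [-2,  1,  0,  0]
  [ 0, -2,  0,  0]
  [ 0,  0, -2,  1]
  [ 0,  0,  0, -2]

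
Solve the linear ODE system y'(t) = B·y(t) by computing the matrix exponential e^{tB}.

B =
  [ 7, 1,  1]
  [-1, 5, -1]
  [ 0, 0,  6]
e^{tB} =
  [t*exp(6*t) + exp(6*t), t*exp(6*t), t*exp(6*t)]
  [-t*exp(6*t), -t*exp(6*t) + exp(6*t), -t*exp(6*t)]
  [0, 0, exp(6*t)]

Strategy: write B = P · J · P⁻¹ where J is a Jordan canonical form, so e^{tB} = P · e^{tJ} · P⁻¹, and e^{tJ} can be computed block-by-block.

B has Jordan form
J =
  [6, 1, 0]
  [0, 6, 0]
  [0, 0, 6]
(up to reordering of blocks).

Per-block formulas:
  For a 1×1 block at λ = 6: exp(t · [6]) = [e^(6t)].
  For a 2×2 Jordan block J_2(6): exp(t · J_2(6)) = e^(6t)·(I + t·N), where N is the 2×2 nilpotent shift.

After assembling e^{tJ} and conjugating by P, we get:

e^{tB} =
  [t*exp(6*t) + exp(6*t), t*exp(6*t), t*exp(6*t)]
  [-t*exp(6*t), -t*exp(6*t) + exp(6*t), -t*exp(6*t)]
  [0, 0, exp(6*t)]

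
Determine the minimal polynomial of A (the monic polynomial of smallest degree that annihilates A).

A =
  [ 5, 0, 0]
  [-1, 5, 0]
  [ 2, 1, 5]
x^3 - 15*x^2 + 75*x - 125

The characteristic polynomial is χ_A(x) = (x - 5)^3, so the eigenvalues are known. The minimal polynomial is
  m_A(x) = Π_λ (x − λ)^{k_λ}
where k_λ is the size of the *largest* Jordan block for λ (equivalently, the smallest k with (A − λI)^k v = 0 for every generalised eigenvector v of λ).

  λ = 5: largest Jordan block has size 3, contributing (x − 5)^3

So m_A(x) = (x - 5)^3 = x^3 - 15*x^2 + 75*x - 125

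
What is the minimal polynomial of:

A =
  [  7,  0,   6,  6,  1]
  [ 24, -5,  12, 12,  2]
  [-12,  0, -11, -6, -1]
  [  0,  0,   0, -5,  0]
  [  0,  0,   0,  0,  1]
x^3 + 3*x^2 - 9*x + 5

The characteristic polynomial is χ_A(x) = (x - 1)^2*(x + 5)^3, so the eigenvalues are known. The minimal polynomial is
  m_A(x) = Π_λ (x − λ)^{k_λ}
where k_λ is the size of the *largest* Jordan block for λ (equivalently, the smallest k with (A − λI)^k v = 0 for every generalised eigenvector v of λ).

  λ = -5: largest Jordan block has size 1, contributing (x + 5)
  λ = 1: largest Jordan block has size 2, contributing (x − 1)^2

So m_A(x) = (x - 1)^2*(x + 5) = x^3 + 3*x^2 - 9*x + 5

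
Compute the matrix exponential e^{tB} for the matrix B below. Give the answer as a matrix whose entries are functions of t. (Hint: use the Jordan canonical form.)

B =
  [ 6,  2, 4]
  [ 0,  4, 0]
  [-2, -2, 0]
e^{tB} =
  [2*exp(4*t) - exp(2*t), exp(4*t) - exp(2*t), 2*exp(4*t) - 2*exp(2*t)]
  [0, exp(4*t), 0]
  [-exp(4*t) + exp(2*t), -exp(4*t) + exp(2*t), -exp(4*t) + 2*exp(2*t)]

Strategy: write B = P · J · P⁻¹ where J is a Jordan canonical form, so e^{tB} = P · e^{tJ} · P⁻¹, and e^{tJ} can be computed block-by-block.

B has Jordan form
J =
  [2, 0, 0]
  [0, 4, 0]
  [0, 0, 4]
(up to reordering of blocks).

Per-block formulas:
  For a 1×1 block at λ = 4: exp(t · [4]) = [e^(4t)].
  For a 1×1 block at λ = 2: exp(t · [2]) = [e^(2t)].

After assembling e^{tJ} and conjugating by P, we get:

e^{tB} =
  [2*exp(4*t) - exp(2*t), exp(4*t) - exp(2*t), 2*exp(4*t) - 2*exp(2*t)]
  [0, exp(4*t), 0]
  [-exp(4*t) + exp(2*t), -exp(4*t) + exp(2*t), -exp(4*t) + 2*exp(2*t)]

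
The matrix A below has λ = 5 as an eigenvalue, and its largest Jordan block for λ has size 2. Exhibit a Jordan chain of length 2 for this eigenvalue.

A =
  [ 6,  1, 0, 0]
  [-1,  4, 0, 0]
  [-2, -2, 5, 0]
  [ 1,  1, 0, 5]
A Jordan chain for λ = 5 of length 2:
v_1 = (1, -1, -2, 1)ᵀ
v_2 = (1, 0, 0, 0)ᵀ

Let N = A − (5)·I. We want v_2 with N^2 v_2 = 0 but N^1 v_2 ≠ 0; then v_{j-1} := N · v_j for j = 2, …, 2.

Pick v_2 = (1, 0, 0, 0)ᵀ.
Then v_1 = N · v_2 = (1, -1, -2, 1)ᵀ.

Sanity check: (A − (5)·I) v_1 = (0, 0, 0, 0)ᵀ = 0. ✓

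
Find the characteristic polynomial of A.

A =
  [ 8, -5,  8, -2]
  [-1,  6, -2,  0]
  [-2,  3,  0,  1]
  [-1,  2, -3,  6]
x^4 - 20*x^3 + 150*x^2 - 500*x + 625

Expanding det(x·I − A) (e.g. by cofactor expansion or by noting that A is similar to its Jordan form J, which has the same characteristic polynomial as A) gives
  χ_A(x) = x^4 - 20*x^3 + 150*x^2 - 500*x + 625
which factors as (x - 5)^4. The eigenvalues (with algebraic multiplicities) are λ = 5 with multiplicity 4.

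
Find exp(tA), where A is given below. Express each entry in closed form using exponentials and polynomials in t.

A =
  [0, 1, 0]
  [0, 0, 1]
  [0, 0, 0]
e^{tA} =
  [1, t, t^2/2]
  [0, 1, t]
  [0, 0, 1]

Strategy: write A = P · J · P⁻¹ where J is a Jordan canonical form, so e^{tA} = P · e^{tJ} · P⁻¹, and e^{tJ} can be computed block-by-block.

A has Jordan form
J =
  [0, 1, 0]
  [0, 0, 1]
  [0, 0, 0]
(up to reordering of blocks).

Per-block formulas:
  For a 3×3 Jordan block J_3(0): exp(t · J_3(0)) = e^(0t)·(I + t·N + (t^2/2)·N^2), where N is the 3×3 nilpotent shift.

After assembling e^{tJ} and conjugating by P, we get:

e^{tA} =
  [1, t, t^2/2]
  [0, 1, t]
  [0, 0, 1]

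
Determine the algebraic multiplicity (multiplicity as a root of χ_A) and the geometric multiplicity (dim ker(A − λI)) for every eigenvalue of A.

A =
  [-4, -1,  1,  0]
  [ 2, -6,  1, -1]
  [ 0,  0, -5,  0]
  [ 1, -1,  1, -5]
λ = -5: alg = 4, geom = 2

Step 1 — factor the characteristic polynomial to read off the algebraic multiplicities:
  χ_A(x) = (x + 5)^4

Step 2 — compute geometric multiplicities via the rank-nullity identity g(λ) = n − rank(A − λI):
  rank(A − (-5)·I) = 2, so dim ker(A − (-5)·I) = n − 2 = 2

Summary:
  λ = -5: algebraic multiplicity = 4, geometric multiplicity = 2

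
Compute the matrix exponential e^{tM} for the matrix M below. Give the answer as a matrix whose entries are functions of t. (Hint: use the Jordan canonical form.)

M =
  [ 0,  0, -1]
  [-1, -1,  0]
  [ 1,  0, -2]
e^{tM} =
  [t*exp(-t) + exp(-t), 0, -t*exp(-t)]
  [-t^2*exp(-t)/2 - t*exp(-t), exp(-t), t^2*exp(-t)/2]
  [t*exp(-t), 0, -t*exp(-t) + exp(-t)]

Strategy: write M = P · J · P⁻¹ where J is a Jordan canonical form, so e^{tM} = P · e^{tJ} · P⁻¹, and e^{tJ} can be computed block-by-block.

M has Jordan form
J =
  [-1,  1,  0]
  [ 0, -1,  1]
  [ 0,  0, -1]
(up to reordering of blocks).

Per-block formulas:
  For a 3×3 Jordan block J_3(-1): exp(t · J_3(-1)) = e^(-1t)·(I + t·N + (t^2/2)·N^2), where N is the 3×3 nilpotent shift.

After assembling e^{tJ} and conjugating by P, we get:

e^{tM} =
  [t*exp(-t) + exp(-t), 0, -t*exp(-t)]
  [-t^2*exp(-t)/2 - t*exp(-t), exp(-t), t^2*exp(-t)/2]
  [t*exp(-t), 0, -t*exp(-t) + exp(-t)]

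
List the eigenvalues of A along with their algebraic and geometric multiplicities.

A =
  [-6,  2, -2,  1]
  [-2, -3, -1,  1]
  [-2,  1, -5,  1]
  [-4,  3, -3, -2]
λ = -4: alg = 4, geom = 2

Step 1 — factor the characteristic polynomial to read off the algebraic multiplicities:
  χ_A(x) = (x + 4)^4

Step 2 — compute geometric multiplicities via the rank-nullity identity g(λ) = n − rank(A − λI):
  rank(A − (-4)·I) = 2, so dim ker(A − (-4)·I) = n − 2 = 2

Summary:
  λ = -4: algebraic multiplicity = 4, geometric multiplicity = 2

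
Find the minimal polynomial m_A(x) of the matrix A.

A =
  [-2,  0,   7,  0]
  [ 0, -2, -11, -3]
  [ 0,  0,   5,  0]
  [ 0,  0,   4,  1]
x^3 - 4*x^2 - 7*x + 10

The characteristic polynomial is χ_A(x) = (x - 5)*(x - 1)*(x + 2)^2, so the eigenvalues are known. The minimal polynomial is
  m_A(x) = Π_λ (x − λ)^{k_λ}
where k_λ is the size of the *largest* Jordan block for λ (equivalently, the smallest k with (A − λI)^k v = 0 for every generalised eigenvector v of λ).

  λ = -2: largest Jordan block has size 1, contributing (x + 2)
  λ = 1: largest Jordan block has size 1, contributing (x − 1)
  λ = 5: largest Jordan block has size 1, contributing (x − 5)

So m_A(x) = (x - 5)*(x - 1)*(x + 2) = x^3 - 4*x^2 - 7*x + 10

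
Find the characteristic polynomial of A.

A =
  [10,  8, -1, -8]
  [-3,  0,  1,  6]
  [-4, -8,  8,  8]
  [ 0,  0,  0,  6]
x^4 - 24*x^3 + 216*x^2 - 864*x + 1296

Expanding det(x·I − A) (e.g. by cofactor expansion or by noting that A is similar to its Jordan form J, which has the same characteristic polynomial as A) gives
  χ_A(x) = x^4 - 24*x^3 + 216*x^2 - 864*x + 1296
which factors as (x - 6)^4. The eigenvalues (with algebraic multiplicities) are λ = 6 with multiplicity 4.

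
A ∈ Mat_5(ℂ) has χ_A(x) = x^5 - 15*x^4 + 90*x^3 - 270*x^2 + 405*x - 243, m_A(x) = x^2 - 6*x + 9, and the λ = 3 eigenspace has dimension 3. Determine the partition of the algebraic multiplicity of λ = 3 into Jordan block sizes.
Block sizes for λ = 3: [2, 2, 1]

Step 1 — from the characteristic polynomial, algebraic multiplicity of λ = 3 is 5. From dim ker(A − (3)·I) = 3, there are exactly 3 Jordan blocks for λ = 3.
Step 2 — from the minimal polynomial, the factor (x − 3)^2 tells us the largest block for λ = 3 has size 2.
Step 3 — with total size 5, 3 blocks, and largest block 2, the block sizes (in nonincreasing order) are [2, 2, 1].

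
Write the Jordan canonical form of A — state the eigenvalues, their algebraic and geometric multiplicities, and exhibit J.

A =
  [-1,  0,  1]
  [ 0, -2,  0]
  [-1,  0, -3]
J_2(-2) ⊕ J_1(-2)

The characteristic polynomial is
  det(x·I − A) = x^3 + 6*x^2 + 12*x + 8 = (x + 2)^3

Eigenvalues and multiplicities (the geometric multiplicity of λ is n − rank(A − λI), which equals the number of Jordan blocks for λ):
  λ = -2: algebraic multiplicity = 3, geometric multiplicity = 2

Determining the block sizes for each eigenvalue:
  λ = -2: 2 blocks summing to 3 forces exactly one block of size 2 and the rest size 1 → block sizes [2, 1]

Assembling the blocks gives a Jordan form
J =
  [-2,  1,  0]
  [ 0, -2,  0]
  [ 0,  0, -2]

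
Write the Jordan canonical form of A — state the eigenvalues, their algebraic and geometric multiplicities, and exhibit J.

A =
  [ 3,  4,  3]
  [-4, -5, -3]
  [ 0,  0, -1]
J_2(-1) ⊕ J_1(-1)

The characteristic polynomial is
  det(x·I − A) = x^3 + 3*x^2 + 3*x + 1 = (x + 1)^3

Eigenvalues and multiplicities (the geometric multiplicity of λ is n − rank(A − λI), which equals the number of Jordan blocks for λ):
  λ = -1: algebraic multiplicity = 3, geometric multiplicity = 2

Determining the block sizes for each eigenvalue:
  λ = -1: 2 blocks summing to 3 forces exactly one block of size 2 and the rest size 1 → block sizes [2, 1]

Assembling the blocks gives a Jordan form
J =
  [-1,  1,  0]
  [ 0, -1,  0]
  [ 0,  0, -1]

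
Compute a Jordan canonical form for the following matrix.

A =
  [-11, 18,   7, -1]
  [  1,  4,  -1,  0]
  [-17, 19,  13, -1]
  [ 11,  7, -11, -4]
J_2(-4) ⊕ J_2(5)

The characteristic polynomial is
  det(x·I − A) = x^4 - 2*x^3 - 39*x^2 + 40*x + 400 = (x - 5)^2*(x + 4)^2

Eigenvalues and multiplicities (the geometric multiplicity of λ is n − rank(A − λI), which equals the number of Jordan blocks for λ):
  λ = -4: algebraic multiplicity = 2, geometric multiplicity = 1
  λ = 5: algebraic multiplicity = 2, geometric multiplicity = 1

Determining the block sizes for each eigenvalue:
  λ = -4: one block (gm = 1), so the single block has size am = 2 → block sizes [2]
  λ = 5: one block (gm = 1), so the single block has size am = 2 → block sizes [2]

Assembling the blocks gives a Jordan form
J =
  [-4,  1, 0, 0]
  [ 0, -4, 0, 0]
  [ 0,  0, 5, 1]
  [ 0,  0, 0, 5]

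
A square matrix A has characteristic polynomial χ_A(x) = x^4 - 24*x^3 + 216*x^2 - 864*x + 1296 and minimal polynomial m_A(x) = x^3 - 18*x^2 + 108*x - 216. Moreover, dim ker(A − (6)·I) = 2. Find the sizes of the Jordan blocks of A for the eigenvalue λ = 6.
Block sizes for λ = 6: [3, 1]

Step 1 — from the characteristic polynomial, algebraic multiplicity of λ = 6 is 4. From dim ker(A − (6)·I) = 2, there are exactly 2 Jordan blocks for λ = 6.
Step 2 — from the minimal polynomial, the factor (x − 6)^3 tells us the largest block for λ = 6 has size 3.
Step 3 — with total size 4, 2 blocks, and largest block 3, the block sizes (in nonincreasing order) are [3, 1].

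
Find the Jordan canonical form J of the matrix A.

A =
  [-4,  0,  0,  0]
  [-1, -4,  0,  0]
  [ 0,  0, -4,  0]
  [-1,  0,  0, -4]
J_2(-4) ⊕ J_1(-4) ⊕ J_1(-4)

The characteristic polynomial is
  det(x·I − A) = x^4 + 16*x^3 + 96*x^2 + 256*x + 256 = (x + 4)^4

Eigenvalues and multiplicities (the geometric multiplicity of λ is n − rank(A − λI), which equals the number of Jordan blocks for λ):
  λ = -4: algebraic multiplicity = 4, geometric multiplicity = 3

Determining the block sizes for each eigenvalue:
  λ = -4: 3 blocks summing to 4 forces exactly one block of size 2 and the rest size 1 → block sizes [2, 1, 1]

Assembling the blocks gives a Jordan form
J =
  [-4,  1,  0,  0]
  [ 0, -4,  0,  0]
  [ 0,  0, -4,  0]
  [ 0,  0,  0, -4]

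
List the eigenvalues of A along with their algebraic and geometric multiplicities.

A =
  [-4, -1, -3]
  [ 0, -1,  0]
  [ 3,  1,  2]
λ = -1: alg = 3, geom = 2

Step 1 — factor the characteristic polynomial to read off the algebraic multiplicities:
  χ_A(x) = (x + 1)^3

Step 2 — compute geometric multiplicities via the rank-nullity identity g(λ) = n − rank(A − λI):
  rank(A − (-1)·I) = 1, so dim ker(A − (-1)·I) = n − 1 = 2

Summary:
  λ = -1: algebraic multiplicity = 3, geometric multiplicity = 2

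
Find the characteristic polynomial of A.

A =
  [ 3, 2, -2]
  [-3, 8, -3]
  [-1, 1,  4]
x^3 - 15*x^2 + 75*x - 125

Expanding det(x·I − A) (e.g. by cofactor expansion or by noting that A is similar to its Jordan form J, which has the same characteristic polynomial as A) gives
  χ_A(x) = x^3 - 15*x^2 + 75*x - 125
which factors as (x - 5)^3. The eigenvalues (with algebraic multiplicities) are λ = 5 with multiplicity 3.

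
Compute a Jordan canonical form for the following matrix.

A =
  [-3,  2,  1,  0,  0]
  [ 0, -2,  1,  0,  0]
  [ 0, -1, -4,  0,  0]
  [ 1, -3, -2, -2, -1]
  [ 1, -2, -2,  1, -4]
J_3(-3) ⊕ J_2(-3)

The characteristic polynomial is
  det(x·I − A) = x^5 + 15*x^4 + 90*x^3 + 270*x^2 + 405*x + 243 = (x + 3)^5

Eigenvalues and multiplicities (the geometric multiplicity of λ is n − rank(A − λI), which equals the number of Jordan blocks for λ):
  λ = -3: algebraic multiplicity = 5, geometric multiplicity = 2

Determining the block sizes for each eigenvalue:
  λ = -3: with am = 5 and gm = 2, the partition is not yet determined (e.g. several partitions of 5 into 2 parts exist). Let N = A − (-3)·I. Computing rank(N^1) = 3, rank(N^2) = 1, rank(N^3) = 0; the number of blocks of size ≥ j is rank(N^{j−1}) − rank(N^j), giving [2, 2, 1]. So we have 1 block(s) of size 3, 1 block(s) of size 2 → block sizes [3, 2]

Assembling the blocks gives a Jordan form
J =
  [-3,  1,  0,  0,  0]
  [ 0, -3,  1,  0,  0]
  [ 0,  0, -3,  0,  0]
  [ 0,  0,  0, -3,  1]
  [ 0,  0,  0,  0, -3]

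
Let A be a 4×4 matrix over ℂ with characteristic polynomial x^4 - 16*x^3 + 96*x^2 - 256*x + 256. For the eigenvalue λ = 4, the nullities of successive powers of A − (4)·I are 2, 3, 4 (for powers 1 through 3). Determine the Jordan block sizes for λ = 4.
Block sizes for λ = 4: [3, 1]

From the dimensions of kernels of powers, the number of Jordan blocks of size at least j is d_j − d_{j−1} where d_j = dim ker(N^j) (with d_0 = 0). Computing the differences gives [2, 1, 1].
The number of blocks of size exactly k is (#blocks of size ≥ k) − (#blocks of size ≥ k + 1), so the partition is: 1 block(s) of size 1, 1 block(s) of size 3.
In nonincreasing order the block sizes are [3, 1].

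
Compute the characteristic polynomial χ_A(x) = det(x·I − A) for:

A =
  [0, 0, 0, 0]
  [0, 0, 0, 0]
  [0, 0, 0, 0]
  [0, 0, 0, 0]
x^4

Expanding det(x·I − A) (e.g. by cofactor expansion or by noting that A is similar to its Jordan form J, which has the same characteristic polynomial as A) gives
  χ_A(x) = x^4
which factors as x^4. The eigenvalues (with algebraic multiplicities) are λ = 0 with multiplicity 4.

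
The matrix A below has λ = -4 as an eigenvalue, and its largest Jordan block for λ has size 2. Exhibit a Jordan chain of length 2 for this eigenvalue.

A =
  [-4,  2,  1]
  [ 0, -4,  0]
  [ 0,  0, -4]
A Jordan chain for λ = -4 of length 2:
v_1 = (2, 0, 0)ᵀ
v_2 = (0, 1, 0)ᵀ

Let N = A − (-4)·I. We want v_2 with N^2 v_2 = 0 but N^1 v_2 ≠ 0; then v_{j-1} := N · v_j for j = 2, …, 2.

Pick v_2 = (0, 1, 0)ᵀ.
Then v_1 = N · v_2 = (2, 0, 0)ᵀ.

Sanity check: (A − (-4)·I) v_1 = (0, 0, 0)ᵀ = 0. ✓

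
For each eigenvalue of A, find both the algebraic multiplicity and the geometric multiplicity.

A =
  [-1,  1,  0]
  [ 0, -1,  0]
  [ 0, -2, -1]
λ = -1: alg = 3, geom = 2

Step 1 — factor the characteristic polynomial to read off the algebraic multiplicities:
  χ_A(x) = (x + 1)^3

Step 2 — compute geometric multiplicities via the rank-nullity identity g(λ) = n − rank(A − λI):
  rank(A − (-1)·I) = 1, so dim ker(A − (-1)·I) = n − 1 = 2

Summary:
  λ = -1: algebraic multiplicity = 3, geometric multiplicity = 2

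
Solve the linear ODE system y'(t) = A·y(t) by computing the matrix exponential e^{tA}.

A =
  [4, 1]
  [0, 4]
e^{tA} =
  [exp(4*t), t*exp(4*t)]
  [0, exp(4*t)]

Strategy: write A = P · J · P⁻¹ where J is a Jordan canonical form, so e^{tA} = P · e^{tJ} · P⁻¹, and e^{tJ} can be computed block-by-block.

A has Jordan form
J =
  [4, 1]
  [0, 4]
(up to reordering of blocks).

Per-block formulas:
  For a 2×2 Jordan block J_2(4): exp(t · J_2(4)) = e^(4t)·(I + t·N), where N is the 2×2 nilpotent shift.

After assembling e^{tJ} and conjugating by P, we get:

e^{tA} =
  [exp(4*t), t*exp(4*t)]
  [0, exp(4*t)]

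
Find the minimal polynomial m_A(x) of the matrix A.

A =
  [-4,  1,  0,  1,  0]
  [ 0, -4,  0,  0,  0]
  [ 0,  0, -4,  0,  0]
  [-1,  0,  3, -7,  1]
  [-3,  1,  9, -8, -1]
x^3 + 12*x^2 + 48*x + 64

The characteristic polynomial is χ_A(x) = (x + 4)^5, so the eigenvalues are known. The minimal polynomial is
  m_A(x) = Π_λ (x − λ)^{k_λ}
where k_λ is the size of the *largest* Jordan block for λ (equivalently, the smallest k with (A − λI)^k v = 0 for every generalised eigenvector v of λ).

  λ = -4: largest Jordan block has size 3, contributing (x + 4)^3

So m_A(x) = (x + 4)^3 = x^3 + 12*x^2 + 48*x + 64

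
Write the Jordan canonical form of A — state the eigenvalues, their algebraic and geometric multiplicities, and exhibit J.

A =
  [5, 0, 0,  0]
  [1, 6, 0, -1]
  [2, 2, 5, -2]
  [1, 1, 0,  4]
J_2(5) ⊕ J_1(5) ⊕ J_1(5)

The characteristic polynomial is
  det(x·I − A) = x^4 - 20*x^3 + 150*x^2 - 500*x + 625 = (x - 5)^4

Eigenvalues and multiplicities (the geometric multiplicity of λ is n − rank(A − λI), which equals the number of Jordan blocks for λ):
  λ = 5: algebraic multiplicity = 4, geometric multiplicity = 3

Determining the block sizes for each eigenvalue:
  λ = 5: 3 blocks summing to 4 forces exactly one block of size 2 and the rest size 1 → block sizes [2, 1, 1]

Assembling the blocks gives a Jordan form
J =
  [5, 1, 0, 0]
  [0, 5, 0, 0]
  [0, 0, 5, 0]
  [0, 0, 0, 5]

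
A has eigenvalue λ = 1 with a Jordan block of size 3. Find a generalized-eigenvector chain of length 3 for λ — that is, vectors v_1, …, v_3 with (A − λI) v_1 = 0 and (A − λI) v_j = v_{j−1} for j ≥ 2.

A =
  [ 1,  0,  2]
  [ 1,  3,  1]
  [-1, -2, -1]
A Jordan chain for λ = 1 of length 3:
v_1 = (-2, 1, 0)ᵀ
v_2 = (0, 1, -1)ᵀ
v_3 = (1, 0, 0)ᵀ

Let N = A − (1)·I. We want v_3 with N^3 v_3 = 0 but N^2 v_3 ≠ 0; then v_{j-1} := N · v_j for j = 3, …, 2.

Pick v_3 = (1, 0, 0)ᵀ.
Then v_2 = N · v_3 = (0, 1, -1)ᵀ.
Then v_1 = N · v_2 = (-2, 1, 0)ᵀ.

Sanity check: (A − (1)·I) v_1 = (0, 0, 0)ᵀ = 0. ✓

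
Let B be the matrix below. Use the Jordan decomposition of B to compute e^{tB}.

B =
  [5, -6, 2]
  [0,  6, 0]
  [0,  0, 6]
e^{tB} =
  [exp(5*t), -6*exp(6*t) + 6*exp(5*t), 2*exp(6*t) - 2*exp(5*t)]
  [0, exp(6*t), 0]
  [0, 0, exp(6*t)]

Strategy: write B = P · J · P⁻¹ where J is a Jordan canonical form, so e^{tB} = P · e^{tJ} · P⁻¹, and e^{tJ} can be computed block-by-block.

B has Jordan form
J =
  [5, 0, 0]
  [0, 6, 0]
  [0, 0, 6]
(up to reordering of blocks).

Per-block formulas:
  For a 1×1 block at λ = 5: exp(t · [5]) = [e^(5t)].
  For a 1×1 block at λ = 6: exp(t · [6]) = [e^(6t)].

After assembling e^{tJ} and conjugating by P, we get:

e^{tB} =
  [exp(5*t), -6*exp(6*t) + 6*exp(5*t), 2*exp(6*t) - 2*exp(5*t)]
  [0, exp(6*t), 0]
  [0, 0, exp(6*t)]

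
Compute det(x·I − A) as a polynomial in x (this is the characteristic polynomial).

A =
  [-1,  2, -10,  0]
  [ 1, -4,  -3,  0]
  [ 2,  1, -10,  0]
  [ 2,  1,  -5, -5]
x^4 + 20*x^3 + 150*x^2 + 500*x + 625

Expanding det(x·I − A) (e.g. by cofactor expansion or by noting that A is similar to its Jordan form J, which has the same characteristic polynomial as A) gives
  χ_A(x) = x^4 + 20*x^3 + 150*x^2 + 500*x + 625
which factors as (x + 5)^4. The eigenvalues (with algebraic multiplicities) are λ = -5 with multiplicity 4.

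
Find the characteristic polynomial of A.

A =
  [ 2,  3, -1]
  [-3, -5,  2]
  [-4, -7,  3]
x^3

Expanding det(x·I − A) (e.g. by cofactor expansion or by noting that A is similar to its Jordan form J, which has the same characteristic polynomial as A) gives
  χ_A(x) = x^3
which factors as x^3. The eigenvalues (with algebraic multiplicities) are λ = 0 with multiplicity 3.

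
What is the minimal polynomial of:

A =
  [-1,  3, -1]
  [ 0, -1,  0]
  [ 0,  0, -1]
x^2 + 2*x + 1

The characteristic polynomial is χ_A(x) = (x + 1)^3, so the eigenvalues are known. The minimal polynomial is
  m_A(x) = Π_λ (x − λ)^{k_λ}
where k_λ is the size of the *largest* Jordan block for λ (equivalently, the smallest k with (A − λI)^k v = 0 for every generalised eigenvector v of λ).

  λ = -1: largest Jordan block has size 2, contributing (x + 1)^2

So m_A(x) = (x + 1)^2 = x^2 + 2*x + 1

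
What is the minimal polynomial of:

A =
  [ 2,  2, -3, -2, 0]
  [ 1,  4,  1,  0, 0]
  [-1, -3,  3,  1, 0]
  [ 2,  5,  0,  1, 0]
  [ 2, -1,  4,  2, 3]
x^4 - 10*x^3 + 37*x^2 - 60*x + 36

The characteristic polynomial is χ_A(x) = (x - 3)^3*(x - 2)^2, so the eigenvalues are known. The minimal polynomial is
  m_A(x) = Π_λ (x − λ)^{k_λ}
where k_λ is the size of the *largest* Jordan block for λ (equivalently, the smallest k with (A − λI)^k v = 0 for every generalised eigenvector v of λ).

  λ = 2: largest Jordan block has size 2, contributing (x − 2)^2
  λ = 3: largest Jordan block has size 2, contributing (x − 3)^2

So m_A(x) = (x - 3)^2*(x - 2)^2 = x^4 - 10*x^3 + 37*x^2 - 60*x + 36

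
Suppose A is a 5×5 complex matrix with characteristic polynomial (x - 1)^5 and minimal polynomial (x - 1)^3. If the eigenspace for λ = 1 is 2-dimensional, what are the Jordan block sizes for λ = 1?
Block sizes for λ = 1: [3, 2]

Step 1 — from the characteristic polynomial, algebraic multiplicity of λ = 1 is 5. From dim ker(A − (1)·I) = 2, there are exactly 2 Jordan blocks for λ = 1.
Step 2 — from the minimal polynomial, the factor (x − 1)^3 tells us the largest block for λ = 1 has size 3.
Step 3 — with total size 5, 2 blocks, and largest block 3, the block sizes (in nonincreasing order) are [3, 2].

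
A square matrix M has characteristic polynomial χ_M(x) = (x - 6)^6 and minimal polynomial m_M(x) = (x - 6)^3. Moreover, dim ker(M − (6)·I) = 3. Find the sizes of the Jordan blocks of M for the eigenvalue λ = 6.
Block sizes for λ = 6: [3, 2, 1]

Step 1 — from the characteristic polynomial, algebraic multiplicity of λ = 6 is 6. From dim ker(M − (6)·I) = 3, there are exactly 3 Jordan blocks for λ = 6.
Step 2 — from the minimal polynomial, the factor (x − 6)^3 tells us the largest block for λ = 6 has size 3.
Step 3 — with total size 6, 3 blocks, and largest block 3, the block sizes (in nonincreasing order) are [3, 2, 1].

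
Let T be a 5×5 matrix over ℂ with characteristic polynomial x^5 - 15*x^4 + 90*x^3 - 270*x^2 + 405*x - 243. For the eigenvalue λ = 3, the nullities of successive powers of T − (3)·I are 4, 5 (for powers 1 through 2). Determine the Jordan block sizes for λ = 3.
Block sizes for λ = 3: [2, 1, 1, 1]

From the dimensions of kernels of powers, the number of Jordan blocks of size at least j is d_j − d_{j−1} where d_j = dim ker(N^j) (with d_0 = 0). Computing the differences gives [4, 1].
The number of blocks of size exactly k is (#blocks of size ≥ k) − (#blocks of size ≥ k + 1), so the partition is: 3 block(s) of size 1, 1 block(s) of size 2.
In nonincreasing order the block sizes are [2, 1, 1, 1].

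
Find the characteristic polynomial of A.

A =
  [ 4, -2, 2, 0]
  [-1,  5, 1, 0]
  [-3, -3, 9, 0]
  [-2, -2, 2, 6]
x^4 - 24*x^3 + 216*x^2 - 864*x + 1296

Expanding det(x·I − A) (e.g. by cofactor expansion or by noting that A is similar to its Jordan form J, which has the same characteristic polynomial as A) gives
  χ_A(x) = x^4 - 24*x^3 + 216*x^2 - 864*x + 1296
which factors as (x - 6)^4. The eigenvalues (with algebraic multiplicities) are λ = 6 with multiplicity 4.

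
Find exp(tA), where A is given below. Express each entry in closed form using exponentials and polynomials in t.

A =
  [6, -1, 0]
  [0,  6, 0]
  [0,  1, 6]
e^{tA} =
  [exp(6*t), -t*exp(6*t), 0]
  [0, exp(6*t), 0]
  [0, t*exp(6*t), exp(6*t)]

Strategy: write A = P · J · P⁻¹ where J is a Jordan canonical form, so e^{tA} = P · e^{tJ} · P⁻¹, and e^{tJ} can be computed block-by-block.

A has Jordan form
J =
  [6, 1, 0]
  [0, 6, 0]
  [0, 0, 6]
(up to reordering of blocks).

Per-block formulas:
  For a 2×2 Jordan block J_2(6): exp(t · J_2(6)) = e^(6t)·(I + t·N), where N is the 2×2 nilpotent shift.
  For a 1×1 block at λ = 6: exp(t · [6]) = [e^(6t)].

After assembling e^{tJ} and conjugating by P, we get:

e^{tA} =
  [exp(6*t), -t*exp(6*t), 0]
  [0, exp(6*t), 0]
  [0, t*exp(6*t), exp(6*t)]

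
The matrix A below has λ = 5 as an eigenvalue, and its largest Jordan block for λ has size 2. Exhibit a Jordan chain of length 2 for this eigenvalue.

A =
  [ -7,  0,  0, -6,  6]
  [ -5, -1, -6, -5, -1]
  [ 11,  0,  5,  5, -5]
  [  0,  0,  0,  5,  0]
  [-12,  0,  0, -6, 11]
A Jordan chain for λ = 5 of length 2:
v_1 = (0, -1, 1, 0, 0)ᵀ
v_2 = (1, 1, 0, -2, 0)ᵀ

Let N = A − (5)·I. We want v_2 with N^2 v_2 = 0 but N^1 v_2 ≠ 0; then v_{j-1} := N · v_j for j = 2, …, 2.

Pick v_2 = (1, 1, 0, -2, 0)ᵀ.
Then v_1 = N · v_2 = (0, -1, 1, 0, 0)ᵀ.

Sanity check: (A − (5)·I) v_1 = (0, 0, 0, 0, 0)ᵀ = 0. ✓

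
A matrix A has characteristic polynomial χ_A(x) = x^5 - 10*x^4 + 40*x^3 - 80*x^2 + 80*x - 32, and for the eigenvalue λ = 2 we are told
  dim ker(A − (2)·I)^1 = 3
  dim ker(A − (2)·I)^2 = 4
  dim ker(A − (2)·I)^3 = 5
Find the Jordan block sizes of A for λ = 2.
Block sizes for λ = 2: [3, 1, 1]

From the dimensions of kernels of powers, the number of Jordan blocks of size at least j is d_j − d_{j−1} where d_j = dim ker(N^j) (with d_0 = 0). Computing the differences gives [3, 1, 1].
The number of blocks of size exactly k is (#blocks of size ≥ k) − (#blocks of size ≥ k + 1), so the partition is: 2 block(s) of size 1, 1 block(s) of size 3.
In nonincreasing order the block sizes are [3, 1, 1].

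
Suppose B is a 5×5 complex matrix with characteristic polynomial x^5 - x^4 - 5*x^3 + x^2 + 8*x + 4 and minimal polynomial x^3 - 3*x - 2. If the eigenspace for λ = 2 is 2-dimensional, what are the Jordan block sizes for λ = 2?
Block sizes for λ = 2: [1, 1]

Step 1 — from the characteristic polynomial, algebraic multiplicity of λ = 2 is 2. From dim ker(B − (2)·I) = 2, there are exactly 2 Jordan blocks for λ = 2.
Step 2 — from the minimal polynomial, the factor (x − 2) tells us the largest block for λ = 2 has size 1.
Step 3 — with total size 2, 2 blocks, and largest block 1, the block sizes (in nonincreasing order) are [1, 1].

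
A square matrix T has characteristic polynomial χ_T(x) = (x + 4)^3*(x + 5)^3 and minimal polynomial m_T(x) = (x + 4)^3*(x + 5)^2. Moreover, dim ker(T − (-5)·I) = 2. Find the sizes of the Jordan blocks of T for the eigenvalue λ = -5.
Block sizes for λ = -5: [2, 1]

Step 1 — from the characteristic polynomial, algebraic multiplicity of λ = -5 is 3. From dim ker(T − (-5)·I) = 2, there are exactly 2 Jordan blocks for λ = -5.
Step 2 — from the minimal polynomial, the factor (x + 5)^2 tells us the largest block for λ = -5 has size 2.
Step 3 — with total size 3, 2 blocks, and largest block 2, the block sizes (in nonincreasing order) are [2, 1].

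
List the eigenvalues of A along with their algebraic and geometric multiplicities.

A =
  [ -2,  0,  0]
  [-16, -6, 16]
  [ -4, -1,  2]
λ = -2: alg = 3, geom = 2

Step 1 — factor the characteristic polynomial to read off the algebraic multiplicities:
  χ_A(x) = (x + 2)^3

Step 2 — compute geometric multiplicities via the rank-nullity identity g(λ) = n − rank(A − λI):
  rank(A − (-2)·I) = 1, so dim ker(A − (-2)·I) = n − 1 = 2

Summary:
  λ = -2: algebraic multiplicity = 3, geometric multiplicity = 2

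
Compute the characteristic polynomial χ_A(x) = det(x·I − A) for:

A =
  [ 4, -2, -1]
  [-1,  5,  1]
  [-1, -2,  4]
x^3 - 13*x^2 + 55*x - 75

Expanding det(x·I − A) (e.g. by cofactor expansion or by noting that A is similar to its Jordan form J, which has the same characteristic polynomial as A) gives
  χ_A(x) = x^3 - 13*x^2 + 55*x - 75
which factors as (x - 5)^2*(x - 3). The eigenvalues (with algebraic multiplicities) are λ = 3 with multiplicity 1, λ = 5 with multiplicity 2.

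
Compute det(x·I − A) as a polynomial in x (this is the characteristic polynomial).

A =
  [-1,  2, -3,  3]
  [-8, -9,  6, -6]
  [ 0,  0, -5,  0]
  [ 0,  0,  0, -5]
x^4 + 20*x^3 + 150*x^2 + 500*x + 625

Expanding det(x·I − A) (e.g. by cofactor expansion or by noting that A is similar to its Jordan form J, which has the same characteristic polynomial as A) gives
  χ_A(x) = x^4 + 20*x^3 + 150*x^2 + 500*x + 625
which factors as (x + 5)^4. The eigenvalues (with algebraic multiplicities) are λ = -5 with multiplicity 4.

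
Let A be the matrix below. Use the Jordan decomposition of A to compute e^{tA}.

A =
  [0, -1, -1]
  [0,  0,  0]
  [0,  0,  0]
e^{tA} =
  [1, -t, -t]
  [0, 1, 0]
  [0, 0, 1]

Strategy: write A = P · J · P⁻¹ where J is a Jordan canonical form, so e^{tA} = P · e^{tJ} · P⁻¹, and e^{tJ} can be computed block-by-block.

A has Jordan form
J =
  [0, 1, 0]
  [0, 0, 0]
  [0, 0, 0]
(up to reordering of blocks).

Per-block formulas:
  For a 1×1 block at λ = 0: exp(t · [0]) = [e^(0t)].
  For a 2×2 Jordan block J_2(0): exp(t · J_2(0)) = e^(0t)·(I + t·N), where N is the 2×2 nilpotent shift.

After assembling e^{tJ} and conjugating by P, we get:

e^{tA} =
  [1, -t, -t]
  [0, 1, 0]
  [0, 0, 1]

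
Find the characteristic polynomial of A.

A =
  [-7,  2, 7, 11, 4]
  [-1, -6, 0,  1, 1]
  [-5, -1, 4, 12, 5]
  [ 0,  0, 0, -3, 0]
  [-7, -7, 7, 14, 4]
x^5 + 8*x^4 + 6*x^3 - 108*x^2 - 351*x - 324

Expanding det(x·I − A) (e.g. by cofactor expansion or by noting that A is similar to its Jordan form J, which has the same characteristic polynomial as A) gives
  χ_A(x) = x^5 + 8*x^4 + 6*x^3 - 108*x^2 - 351*x - 324
which factors as (x - 4)*(x + 3)^4. The eigenvalues (with algebraic multiplicities) are λ = -3 with multiplicity 4, λ = 4 with multiplicity 1.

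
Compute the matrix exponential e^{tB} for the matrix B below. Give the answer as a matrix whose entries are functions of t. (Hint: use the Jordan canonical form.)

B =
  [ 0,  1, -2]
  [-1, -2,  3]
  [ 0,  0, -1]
e^{tB} =
  [t*exp(-t) + exp(-t), t*exp(-t), t^2*exp(-t)/2 - 2*t*exp(-t)]
  [-t*exp(-t), -t*exp(-t) + exp(-t), -t^2*exp(-t)/2 + 3*t*exp(-t)]
  [0, 0, exp(-t)]

Strategy: write B = P · J · P⁻¹ where J is a Jordan canonical form, so e^{tB} = P · e^{tJ} · P⁻¹, and e^{tJ} can be computed block-by-block.

B has Jordan form
J =
  [-1,  1,  0]
  [ 0, -1,  1]
  [ 0,  0, -1]
(up to reordering of blocks).

Per-block formulas:
  For a 3×3 Jordan block J_3(-1): exp(t · J_3(-1)) = e^(-1t)·(I + t·N + (t^2/2)·N^2), where N is the 3×3 nilpotent shift.

After assembling e^{tJ} and conjugating by P, we get:

e^{tB} =
  [t*exp(-t) + exp(-t), t*exp(-t), t^2*exp(-t)/2 - 2*t*exp(-t)]
  [-t*exp(-t), -t*exp(-t) + exp(-t), -t^2*exp(-t)/2 + 3*t*exp(-t)]
  [0, 0, exp(-t)]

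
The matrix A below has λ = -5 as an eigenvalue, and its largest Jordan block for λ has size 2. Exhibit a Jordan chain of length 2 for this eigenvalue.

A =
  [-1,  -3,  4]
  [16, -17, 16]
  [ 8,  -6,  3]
A Jordan chain for λ = -5 of length 2:
v_1 = (4, 16, 8)ᵀ
v_2 = (1, 0, 0)ᵀ

Let N = A − (-5)·I. We want v_2 with N^2 v_2 = 0 but N^1 v_2 ≠ 0; then v_{j-1} := N · v_j for j = 2, …, 2.

Pick v_2 = (1, 0, 0)ᵀ.
Then v_1 = N · v_2 = (4, 16, 8)ᵀ.

Sanity check: (A − (-5)·I) v_1 = (0, 0, 0)ᵀ = 0. ✓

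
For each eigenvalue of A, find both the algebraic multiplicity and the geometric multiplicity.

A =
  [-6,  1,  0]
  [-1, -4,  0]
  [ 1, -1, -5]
λ = -5: alg = 3, geom = 2

Step 1 — factor the characteristic polynomial to read off the algebraic multiplicities:
  χ_A(x) = (x + 5)^3

Step 2 — compute geometric multiplicities via the rank-nullity identity g(λ) = n − rank(A − λI):
  rank(A − (-5)·I) = 1, so dim ker(A − (-5)·I) = n − 1 = 2

Summary:
  λ = -5: algebraic multiplicity = 3, geometric multiplicity = 2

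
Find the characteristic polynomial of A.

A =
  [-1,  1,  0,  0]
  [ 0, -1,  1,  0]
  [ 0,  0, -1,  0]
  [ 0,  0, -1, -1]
x^4 + 4*x^3 + 6*x^2 + 4*x + 1

Expanding det(x·I − A) (e.g. by cofactor expansion or by noting that A is similar to its Jordan form J, which has the same characteristic polynomial as A) gives
  χ_A(x) = x^4 + 4*x^3 + 6*x^2 + 4*x + 1
which factors as (x + 1)^4. The eigenvalues (with algebraic multiplicities) are λ = -1 with multiplicity 4.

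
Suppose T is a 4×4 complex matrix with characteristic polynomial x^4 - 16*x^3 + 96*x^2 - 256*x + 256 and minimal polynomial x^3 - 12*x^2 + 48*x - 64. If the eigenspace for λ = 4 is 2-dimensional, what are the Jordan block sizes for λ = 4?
Block sizes for λ = 4: [3, 1]

Step 1 — from the characteristic polynomial, algebraic multiplicity of λ = 4 is 4. From dim ker(T − (4)·I) = 2, there are exactly 2 Jordan blocks for λ = 4.
Step 2 — from the minimal polynomial, the factor (x − 4)^3 tells us the largest block for λ = 4 has size 3.
Step 3 — with total size 4, 2 blocks, and largest block 3, the block sizes (in nonincreasing order) are [3, 1].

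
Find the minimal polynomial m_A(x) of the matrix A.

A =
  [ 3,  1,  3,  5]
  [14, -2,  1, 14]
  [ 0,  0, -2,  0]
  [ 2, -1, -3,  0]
x^4 + x^3 - 18*x^2 - 52*x - 40

The characteristic polynomial is χ_A(x) = (x - 5)*(x + 2)^3, so the eigenvalues are known. The minimal polynomial is
  m_A(x) = Π_λ (x − λ)^{k_λ}
where k_λ is the size of the *largest* Jordan block for λ (equivalently, the smallest k with (A − λI)^k v = 0 for every generalised eigenvector v of λ).

  λ = -2: largest Jordan block has size 3, contributing (x + 2)^3
  λ = 5: largest Jordan block has size 1, contributing (x − 5)

So m_A(x) = (x - 5)*(x + 2)^3 = x^4 + x^3 - 18*x^2 - 52*x - 40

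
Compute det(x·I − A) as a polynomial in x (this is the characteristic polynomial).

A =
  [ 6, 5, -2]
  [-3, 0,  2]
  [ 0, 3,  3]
x^3 - 9*x^2 + 27*x - 27

Expanding det(x·I − A) (e.g. by cofactor expansion or by noting that A is similar to its Jordan form J, which has the same characteristic polynomial as A) gives
  χ_A(x) = x^3 - 9*x^2 + 27*x - 27
which factors as (x - 3)^3. The eigenvalues (with algebraic multiplicities) are λ = 3 with multiplicity 3.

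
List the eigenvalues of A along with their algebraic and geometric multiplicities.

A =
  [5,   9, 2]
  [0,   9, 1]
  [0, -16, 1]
λ = 5: alg = 3, geom = 1

Step 1 — factor the characteristic polynomial to read off the algebraic multiplicities:
  χ_A(x) = (x - 5)^3

Step 2 — compute geometric multiplicities via the rank-nullity identity g(λ) = n − rank(A − λI):
  rank(A − (5)·I) = 2, so dim ker(A − (5)·I) = n − 2 = 1

Summary:
  λ = 5: algebraic multiplicity = 3, geometric multiplicity = 1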